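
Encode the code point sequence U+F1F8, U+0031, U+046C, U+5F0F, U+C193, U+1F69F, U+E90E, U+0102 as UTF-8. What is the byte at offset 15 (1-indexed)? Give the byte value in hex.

0x9A

1-indexed offset 15 is 0-indexed offset 14.
U+F1F8 → 3-byte form EF 87 B8 at offsets 0–2.
U+0031 → 1-byte form 31 at offsets 3–3.
U+046C → 2-byte form D1 AC at offsets 4–5.
U+5F0F → 3-byte form E5 BC 8F at offsets 6–8.
U+C193 → 3-byte form EC 86 93 at offsets 9–11.
U+1F69F → 4-byte form F0 9F 9A 9F at offsets 12–15.
Offset 14 falls in char 6's range; it's byte 3 of F0 9F 9A 9F = 0x9A.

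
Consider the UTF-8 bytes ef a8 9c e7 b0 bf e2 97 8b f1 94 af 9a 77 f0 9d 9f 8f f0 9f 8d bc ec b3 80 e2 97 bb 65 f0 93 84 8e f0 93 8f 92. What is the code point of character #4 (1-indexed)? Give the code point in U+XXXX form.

U+54BDA

Offset 0: leading byte 0xEF = 11101111 → 3-byte char #1 = EF A8 9C.
Offset 3: leading byte 0xE7 = 11100111 → 3-byte char #2 = E7 B0 BF.
Offset 6: leading byte 0xE2 = 11100010 → 3-byte char #3 = E2 97 8B.
Offset 9: leading byte 0xF1 = 11110001 → 4-byte char #4 = F1 94 AF 9A.
Leading byte 0xF1 = 11110001 matches 11110xxx → 4-byte sequence.
Byte 1: 0xF1 = 11110001, payload 001 (3 bits).
Byte 2: 0x94 = 10010100 (10xxxxxx ✓), payload 010100.
Byte 3: 0xAF = 10101111 (10xxxxxx ✓), payload 101111.
Byte 4: 0x9A = 10011010 (10xxxxxx ✓), payload 011010.
Concatenate: 001010100101111011010 = 0x54BDA (21 bits → U+54BDA).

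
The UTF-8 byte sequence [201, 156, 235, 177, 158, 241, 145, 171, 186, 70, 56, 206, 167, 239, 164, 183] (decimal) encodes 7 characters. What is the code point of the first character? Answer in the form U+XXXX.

U+025C

Offset 0: leading byte 0xC9 = 11001001 → 2-byte char #1 = C9 9C.
Leading byte 0xC9 = 11001001 matches 110xxxxx → 2-byte sequence.
Byte 1: 0xC9 = 11001001, payload 01001 (5 bits).
Byte 2: 0x9C = 10011100 (10xxxxxx ✓), payload 011100.
Concatenate: 01001011100 = 0x25C (11 bits → U+025C).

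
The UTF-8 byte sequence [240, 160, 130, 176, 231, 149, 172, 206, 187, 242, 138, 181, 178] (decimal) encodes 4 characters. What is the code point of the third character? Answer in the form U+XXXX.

Offset 0: leading byte 0xF0 = 11110000 → 4-byte char #1 = F0 A0 82 B0.
Offset 4: leading byte 0xE7 = 11100111 → 3-byte char #2 = E7 95 AC.
Offset 7: leading byte 0xCE = 11001110 → 2-byte char #3 = CE BB.
Leading byte 0xCE = 11001110 matches 110xxxxx → 2-byte sequence.
Byte 1: 0xCE = 11001110, payload 01110 (5 bits).
Byte 2: 0xBB = 10111011 (10xxxxxx ✓), payload 111011.
Concatenate: 01110111011 = 0x3BB (11 bits → U+03BB).

U+03BB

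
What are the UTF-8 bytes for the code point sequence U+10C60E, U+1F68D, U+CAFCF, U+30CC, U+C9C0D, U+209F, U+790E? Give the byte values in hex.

U+10C60E: 4-byte form → F4 8C 98 8E.
U+1F68D: 4-byte form → F0 9F 9A 8D.
U+CAFCF: 4-byte form → F3 8A BF 8F.
U+30CC: 3-byte form → E3 83 8C.
U+C9C0D: 4-byte form → F3 89 B0 8D.
U+209F: 3-byte form → E2 82 9F.
U+790E: 3-byte form → E7 A4 8E.
Concatenated (25 bytes): F4 8C 98 8E F0 9F 9A 8D F3 8A BF 8F E3 83 8C F3 89 B0 8D E2 82 9F E7 A4 8E.

F4 8C 98 8E F0 9F 9A 8D F3 8A BF 8F E3 83 8C F3 89 B0 8D E2 82 9F E7 A4 8E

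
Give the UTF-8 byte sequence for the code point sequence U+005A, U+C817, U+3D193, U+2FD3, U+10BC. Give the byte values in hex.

U+005A: 1-byte form → 5A.
U+C817: 3-byte form → EC A0 97.
U+3D193: 4-byte form → F0 BD 86 93.
U+2FD3: 3-byte form → E2 BF 93.
U+10BC: 3-byte form → E1 82 BC.
Concatenated (14 bytes): 5A EC A0 97 F0 BD 86 93 E2 BF 93 E1 82 BC.

5A EC A0 97 F0 BD 86 93 E2 BF 93 E1 82 BC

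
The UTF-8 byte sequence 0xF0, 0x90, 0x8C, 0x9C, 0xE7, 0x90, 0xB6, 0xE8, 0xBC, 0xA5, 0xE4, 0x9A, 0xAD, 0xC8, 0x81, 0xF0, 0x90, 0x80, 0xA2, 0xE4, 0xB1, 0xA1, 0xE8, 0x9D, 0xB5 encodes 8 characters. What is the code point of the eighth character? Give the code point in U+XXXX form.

U+8775

Offset 0: leading byte 0xF0 = 11110000 → 4-byte char #1 = F0 90 8C 9C.
Offset 4: leading byte 0xE7 = 11100111 → 3-byte char #2 = E7 90 B6.
Offset 7: leading byte 0xE8 = 11101000 → 3-byte char #3 = E8 BC A5.
Offset 10: leading byte 0xE4 = 11100100 → 3-byte char #4 = E4 9A AD.
Offset 13: leading byte 0xC8 = 11001000 → 2-byte char #5 = C8 81.
Offset 15: leading byte 0xF0 = 11110000 → 4-byte char #6 = F0 90 80 A2.
Offset 19: leading byte 0xE4 = 11100100 → 3-byte char #7 = E4 B1 A1.
Offset 22: leading byte 0xE8 = 11101000 → 3-byte char #8 = E8 9D B5.
Leading byte 0xE8 = 11101000 matches 1110xxxx → 3-byte sequence.
Byte 1: 0xE8 = 11101000, payload 1000 (4 bits).
Byte 2: 0x9D = 10011101 (10xxxxxx ✓), payload 011101.
Byte 3: 0xB5 = 10110101 (10xxxxxx ✓), payload 110101.
Concatenate: 1000011101110101 = 0x8775 (16 bits → U+8775).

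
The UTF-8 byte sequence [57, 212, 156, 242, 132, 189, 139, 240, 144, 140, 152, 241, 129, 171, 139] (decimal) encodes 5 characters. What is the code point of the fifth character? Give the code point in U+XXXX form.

Offset 0: leading byte 0x39 = 00111001 → 1-byte char #1 = 39.
Offset 1: leading byte 0xD4 = 11010100 → 2-byte char #2 = D4 9C.
Offset 3: leading byte 0xF2 = 11110010 → 4-byte char #3 = F2 84 BD 8B.
Offset 7: leading byte 0xF0 = 11110000 → 4-byte char #4 = F0 90 8C 98.
Offset 11: leading byte 0xF1 = 11110001 → 4-byte char #5 = F1 81 AB 8B.
Leading byte 0xF1 = 11110001 matches 11110xxx → 4-byte sequence.
Byte 1: 0xF1 = 11110001, payload 001 (3 bits).
Byte 2: 0x81 = 10000001 (10xxxxxx ✓), payload 000001.
Byte 3: 0xAB = 10101011 (10xxxxxx ✓), payload 101011.
Byte 4: 0x8B = 10001011 (10xxxxxx ✓), payload 001011.
Concatenate: 001000001101011001011 = 0x41ACB (21 bits → U+41ACB).

U+41ACB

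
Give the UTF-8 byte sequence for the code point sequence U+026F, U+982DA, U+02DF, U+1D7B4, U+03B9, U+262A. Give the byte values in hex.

U+026F: 2-byte form → C9 AF.
U+982DA: 4-byte form → F2 98 8B 9A.
U+02DF: 2-byte form → CB 9F.
U+1D7B4: 4-byte form → F0 9D 9E B4.
U+03B9: 2-byte form → CE B9.
U+262A: 3-byte form → E2 98 AA.
Concatenated (17 bytes): C9 AF F2 98 8B 9A CB 9F F0 9D 9E B4 CE B9 E2 98 AA.

C9 AF F2 98 8B 9A CB 9F F0 9D 9E B4 CE B9 E2 98 AA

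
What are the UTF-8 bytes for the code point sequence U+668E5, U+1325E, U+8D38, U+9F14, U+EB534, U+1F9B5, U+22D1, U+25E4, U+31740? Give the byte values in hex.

U+668E5: 4-byte form → F1 A6 A3 A5.
U+1325E: 4-byte form → F0 93 89 9E.
U+8D38: 3-byte form → E8 B4 B8.
U+9F14: 3-byte form → E9 BC 94.
U+EB534: 4-byte form → F3 AB 94 B4.
U+1F9B5: 4-byte form → F0 9F A6 B5.
U+22D1: 3-byte form → E2 8B 91.
U+25E4: 3-byte form → E2 97 A4.
U+31740: 4-byte form → F0 B1 9D 80.
Concatenated (32 bytes): F1 A6 A3 A5 F0 93 89 9E E8 B4 B8 E9 BC 94 F3 AB 94 B4 F0 9F A6 B5 E2 8B 91 E2 97 A4 F0 B1 9D 80.

F1 A6 A3 A5 F0 93 89 9E E8 B4 B8 E9 BC 94 F3 AB 94 B4 F0 9F A6 B5 E2 8B 91 E2 97 A4 F0 B1 9D 80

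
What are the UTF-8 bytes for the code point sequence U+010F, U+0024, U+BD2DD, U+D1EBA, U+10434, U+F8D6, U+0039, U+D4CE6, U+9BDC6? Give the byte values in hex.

U+010F: 2-byte form → C4 8F.
U+0024: 1-byte form → 24.
U+BD2DD: 4-byte form → F2 BD 8B 9D.
U+D1EBA: 4-byte form → F3 91 BA BA.
U+10434: 4-byte form → F0 90 90 B4.
U+F8D6: 3-byte form → EF A3 96.
U+0039: 1-byte form → 39.
U+D4CE6: 4-byte form → F3 94 B3 A6.
U+9BDC6: 4-byte form → F2 9B B7 86.
Concatenated (27 bytes): C4 8F 24 F2 BD 8B 9D F3 91 BA BA F0 90 90 B4 EF A3 96 39 F3 94 B3 A6 F2 9B B7 86.

C4 8F 24 F2 BD 8B 9D F3 91 BA BA F0 90 90 B4 EF A3 96 39 F3 94 B3 A6 F2 9B B7 86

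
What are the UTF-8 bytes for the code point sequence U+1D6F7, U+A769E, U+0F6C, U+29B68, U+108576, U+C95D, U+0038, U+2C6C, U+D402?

U+1D6F7: 4-byte form → F0 9D 9B B7.
U+A769E: 4-byte form → F2 A7 9A 9E.
U+0F6C: 3-byte form → E0 BD AC.
U+29B68: 4-byte form → F0 A9 AD A8.
U+108576: 4-byte form → F4 88 95 B6.
U+C95D: 3-byte form → EC A5 9D.
U+0038: 1-byte form → 38.
U+2C6C: 3-byte form → E2 B1 AC.
U+D402: 3-byte form → ED 90 82.
Concatenated (29 bytes): F0 9D 9B B7 F2 A7 9A 9E E0 BD AC F0 A9 AD A8 F4 88 95 B6 EC A5 9D 38 E2 B1 AC ED 90 82.

F0 9D 9B B7 F2 A7 9A 9E E0 BD AC F0 A9 AD A8 F4 88 95 B6 EC A5 9D 38 E2 B1 AC ED 90 82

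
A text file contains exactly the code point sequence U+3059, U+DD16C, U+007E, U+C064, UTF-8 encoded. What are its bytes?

E3 81 99 F3 9D 85 AC 7E EC 81 A4

U+3059: 3-byte form → E3 81 99.
U+DD16C: 4-byte form → F3 9D 85 AC.
U+007E: 1-byte form → 7E.
U+C064: 3-byte form → EC 81 A4.
Concatenated (11 bytes): E3 81 99 F3 9D 85 AC 7E EC 81 A4.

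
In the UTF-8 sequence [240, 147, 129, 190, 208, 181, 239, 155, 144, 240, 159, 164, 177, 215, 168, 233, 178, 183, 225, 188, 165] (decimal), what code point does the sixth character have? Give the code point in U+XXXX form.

Offset 0: leading byte 0xF0 = 11110000 → 4-byte char #1 = F0 93 81 BE.
Offset 4: leading byte 0xD0 = 11010000 → 2-byte char #2 = D0 B5.
Offset 6: leading byte 0xEF = 11101111 → 3-byte char #3 = EF 9B 90.
Offset 9: leading byte 0xF0 = 11110000 → 4-byte char #4 = F0 9F A4 B1.
Offset 13: leading byte 0xD7 = 11010111 → 2-byte char #5 = D7 A8.
Offset 15: leading byte 0xE9 = 11101001 → 3-byte char #6 = E9 B2 B7.
Leading byte 0xE9 = 11101001 matches 1110xxxx → 3-byte sequence.
Byte 1: 0xE9 = 11101001, payload 1001 (4 bits).
Byte 2: 0xB2 = 10110010 (10xxxxxx ✓), payload 110010.
Byte 3: 0xB7 = 10110111 (10xxxxxx ✓), payload 110111.
Concatenate: 1001110010110111 = 0x9CB7 (16 bits → U+9CB7).

U+9CB7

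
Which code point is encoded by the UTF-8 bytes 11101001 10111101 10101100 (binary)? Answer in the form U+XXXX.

Leading byte 0xE9 = 11101001 matches 1110xxxx → 3-byte sequence.
Byte 1: 0xE9 = 11101001, payload 1001 (4 bits).
Byte 2: 0xBD = 10111101 (10xxxxxx ✓), payload 111101.
Byte 3: 0xAC = 10101100 (10xxxxxx ✓), payload 101100.
Concatenate: 1001111101101100 = 0x9F6C (16 bits → U+9F6C).

U+9F6C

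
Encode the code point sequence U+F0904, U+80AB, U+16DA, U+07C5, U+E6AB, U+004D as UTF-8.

F3 B0 A4 84 E8 82 AB E1 9B 9A DF 85 EE 9A AB 4D

U+F0904: 4-byte form → F3 B0 A4 84.
U+80AB: 3-byte form → E8 82 AB.
U+16DA: 3-byte form → E1 9B 9A.
U+07C5: 2-byte form → DF 85.
U+E6AB: 3-byte form → EE 9A AB.
U+004D: 1-byte form → 4D.
Concatenated (16 bytes): F3 B0 A4 84 E8 82 AB E1 9B 9A DF 85 EE 9A AB 4D.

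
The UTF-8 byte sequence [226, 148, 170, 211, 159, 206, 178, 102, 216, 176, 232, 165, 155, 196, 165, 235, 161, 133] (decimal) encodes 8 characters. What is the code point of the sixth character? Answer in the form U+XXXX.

U+895B

Offset 0: leading byte 0xE2 = 11100010 → 3-byte char #1 = E2 94 AA.
Offset 3: leading byte 0xD3 = 11010011 → 2-byte char #2 = D3 9F.
Offset 5: leading byte 0xCE = 11001110 → 2-byte char #3 = CE B2.
Offset 7: leading byte 0x66 = 01100110 → 1-byte char #4 = 66.
Offset 8: leading byte 0xD8 = 11011000 → 2-byte char #5 = D8 B0.
Offset 10: leading byte 0xE8 = 11101000 → 3-byte char #6 = E8 A5 9B.
Leading byte 0xE8 = 11101000 matches 1110xxxx → 3-byte sequence.
Byte 1: 0xE8 = 11101000, payload 1000 (4 bits).
Byte 2: 0xA5 = 10100101 (10xxxxxx ✓), payload 100101.
Byte 3: 0x9B = 10011011 (10xxxxxx ✓), payload 011011.
Concatenate: 1000100101011011 = 0x895B (16 bits → U+895B).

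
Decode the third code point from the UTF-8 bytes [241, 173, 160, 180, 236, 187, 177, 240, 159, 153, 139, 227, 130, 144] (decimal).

Offset 0: leading byte 0xF1 = 11110001 → 4-byte char #1 = F1 AD A0 B4.
Offset 4: leading byte 0xEC = 11101100 → 3-byte char #2 = EC BB B1.
Offset 7: leading byte 0xF0 = 11110000 → 4-byte char #3 = F0 9F 99 8B.
Leading byte 0xF0 = 11110000 matches 11110xxx → 4-byte sequence.
Byte 1: 0xF0 = 11110000, payload 000 (3 bits).
Byte 2: 0x9F = 10011111 (10xxxxxx ✓), payload 011111.
Byte 3: 0x99 = 10011001 (10xxxxxx ✓), payload 011001.
Byte 4: 0x8B = 10001011 (10xxxxxx ✓), payload 001011.
Concatenate: 000011111011001001011 = 0x1F64B (21 bits → U+1F64B).

U+1F64B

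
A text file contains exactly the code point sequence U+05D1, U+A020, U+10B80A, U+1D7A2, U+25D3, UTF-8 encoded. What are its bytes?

U+05D1: 2-byte form → D7 91.
U+A020: 3-byte form → EA 80 A0.
U+10B80A: 4-byte form → F4 8B A0 8A.
U+1D7A2: 4-byte form → F0 9D 9E A2.
U+25D3: 3-byte form → E2 97 93.
Concatenated (16 bytes): D7 91 EA 80 A0 F4 8B A0 8A F0 9D 9E A2 E2 97 93.

D7 91 EA 80 A0 F4 8B A0 8A F0 9D 9E A2 E2 97 93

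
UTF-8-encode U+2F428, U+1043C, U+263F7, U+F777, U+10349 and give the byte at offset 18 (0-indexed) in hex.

0x89

U+2F428 → 4-byte form F0 AF 90 A8 at offsets 0–3.
U+1043C → 4-byte form F0 90 90 BC at offsets 4–7.
U+263F7 → 4-byte form F0 A6 8F B7 at offsets 8–11.
U+F777 → 3-byte form EF 9D B7 at offsets 12–14.
U+10349 → 4-byte form F0 90 8D 89 at offsets 15–18.
Offset 18 falls in char 5's range; it's byte 4 of F0 90 8D 89 = 0x89.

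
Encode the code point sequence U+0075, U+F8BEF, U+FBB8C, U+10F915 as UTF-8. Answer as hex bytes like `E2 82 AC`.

U+0075: 1-byte form → 75.
U+F8BEF: 4-byte form → F3 B8 AF AF.
U+FBB8C: 4-byte form → F3 BB AE 8C.
U+10F915: 4-byte form → F4 8F A4 95.
Concatenated (13 bytes): 75 F3 B8 AF AF F3 BB AE 8C F4 8F A4 95.

75 F3 B8 AF AF F3 BB AE 8C F4 8F A4 95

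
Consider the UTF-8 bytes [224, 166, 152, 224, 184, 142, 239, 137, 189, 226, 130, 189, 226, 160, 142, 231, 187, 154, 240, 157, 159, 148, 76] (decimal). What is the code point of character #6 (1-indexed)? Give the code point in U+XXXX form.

U+7EDA

Offset 0: leading byte 0xE0 = 11100000 → 3-byte char #1 = E0 A6 98.
Offset 3: leading byte 0xE0 = 11100000 → 3-byte char #2 = E0 B8 8E.
Offset 6: leading byte 0xEF = 11101111 → 3-byte char #3 = EF 89 BD.
Offset 9: leading byte 0xE2 = 11100010 → 3-byte char #4 = E2 82 BD.
Offset 12: leading byte 0xE2 = 11100010 → 3-byte char #5 = E2 A0 8E.
Offset 15: leading byte 0xE7 = 11100111 → 3-byte char #6 = E7 BB 9A.
Leading byte 0xE7 = 11100111 matches 1110xxxx → 3-byte sequence.
Byte 1: 0xE7 = 11100111, payload 0111 (4 bits).
Byte 2: 0xBB = 10111011 (10xxxxxx ✓), payload 111011.
Byte 3: 0x9A = 10011010 (10xxxxxx ✓), payload 011010.
Concatenate: 0111111011011010 = 0x7EDA (16 bits → U+7EDA).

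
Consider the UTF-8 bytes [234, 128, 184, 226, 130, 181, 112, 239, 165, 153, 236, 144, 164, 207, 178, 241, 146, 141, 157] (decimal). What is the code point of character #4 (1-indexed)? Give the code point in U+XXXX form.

U+F959

Offset 0: leading byte 0xEA = 11101010 → 3-byte char #1 = EA 80 B8.
Offset 3: leading byte 0xE2 = 11100010 → 3-byte char #2 = E2 82 B5.
Offset 6: leading byte 0x70 = 01110000 → 1-byte char #3 = 70.
Offset 7: leading byte 0xEF = 11101111 → 3-byte char #4 = EF A5 99.
Leading byte 0xEF = 11101111 matches 1110xxxx → 3-byte sequence.
Byte 1: 0xEF = 11101111, payload 1111 (4 bits).
Byte 2: 0xA5 = 10100101 (10xxxxxx ✓), payload 100101.
Byte 3: 0x99 = 10011001 (10xxxxxx ✓), payload 011001.
Concatenate: 1111100101011001 = 0xF959 (16 bits → U+F959).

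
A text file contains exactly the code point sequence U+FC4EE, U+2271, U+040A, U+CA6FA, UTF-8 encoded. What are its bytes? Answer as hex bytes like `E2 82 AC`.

U+FC4EE: 4-byte form → F3 BC 93 AE.
U+2271: 3-byte form → E2 89 B1.
U+040A: 2-byte form → D0 8A.
U+CA6FA: 4-byte form → F3 8A 9B BA.
Concatenated (13 bytes): F3 BC 93 AE E2 89 B1 D0 8A F3 8A 9B BA.

F3 BC 93 AE E2 89 B1 D0 8A F3 8A 9B BA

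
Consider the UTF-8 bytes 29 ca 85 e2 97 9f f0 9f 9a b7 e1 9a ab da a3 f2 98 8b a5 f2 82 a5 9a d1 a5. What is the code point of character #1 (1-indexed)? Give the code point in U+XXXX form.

U+0029

Offset 0: leading byte 0x29 = 00101001 → 1-byte char #1 = 29.
Leading byte 0x29 = 00101001 matches 0xxxxxxx → 1-byte sequence.
Byte 1: 0x29 = 00101001, payload 0101001 (7 bits).
Concatenate: 0101001 = 0x29 (7 bits → U+0029).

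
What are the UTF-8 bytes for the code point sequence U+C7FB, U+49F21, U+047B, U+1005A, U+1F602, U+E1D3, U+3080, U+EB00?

EC 9F BB F1 89 BC A1 D1 BB F0 90 81 9A F0 9F 98 82 EE 87 93 E3 82 80 EE AC 80

U+C7FB: 3-byte form → EC 9F BB.
U+49F21: 4-byte form → F1 89 BC A1.
U+047B: 2-byte form → D1 BB.
U+1005A: 4-byte form → F0 90 81 9A.
U+1F602: 4-byte form → F0 9F 98 82.
U+E1D3: 3-byte form → EE 87 93.
U+3080: 3-byte form → E3 82 80.
U+EB00: 3-byte form → EE AC 80.
Concatenated (26 bytes): EC 9F BB F1 89 BC A1 D1 BB F0 90 81 9A F0 9F 98 82 EE 87 93 E3 82 80 EE AC 80.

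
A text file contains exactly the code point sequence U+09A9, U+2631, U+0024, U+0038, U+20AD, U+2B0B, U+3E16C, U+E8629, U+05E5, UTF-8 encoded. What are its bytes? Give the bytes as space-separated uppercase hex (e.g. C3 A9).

U+09A9: 3-byte form → E0 A6 A9.
U+2631: 3-byte form → E2 98 B1.
U+0024: 1-byte form → 24.
U+0038: 1-byte form → 38.
U+20AD: 3-byte form → E2 82 AD.
U+2B0B: 3-byte form → E2 AC 8B.
U+3E16C: 4-byte form → F0 BE 85 AC.
U+E8629: 4-byte form → F3 A8 98 A9.
U+05E5: 2-byte form → D7 A5.
Concatenated (24 bytes): E0 A6 A9 E2 98 B1 24 38 E2 82 AD E2 AC 8B F0 BE 85 AC F3 A8 98 A9 D7 A5.

E0 A6 A9 E2 98 B1 24 38 E2 82 AD E2 AC 8B F0 BE 85 AC F3 A8 98 A9 D7 A5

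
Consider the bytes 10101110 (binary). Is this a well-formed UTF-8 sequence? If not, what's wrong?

Byte 0xAE = 10101110 has the form 10xxxxxx — a continuation byte — but there is no preceding leading byte.

invalid (continuation byte with no leading byte)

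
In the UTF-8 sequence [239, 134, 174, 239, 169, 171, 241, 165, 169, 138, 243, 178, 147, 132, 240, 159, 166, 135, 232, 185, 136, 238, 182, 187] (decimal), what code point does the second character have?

U+FA6B

Offset 0: leading byte 0xEF = 11101111 → 3-byte char #1 = EF 86 AE.
Offset 3: leading byte 0xEF = 11101111 → 3-byte char #2 = EF A9 AB.
Leading byte 0xEF = 11101111 matches 1110xxxx → 3-byte sequence.
Byte 1: 0xEF = 11101111, payload 1111 (4 bits).
Byte 2: 0xA9 = 10101001 (10xxxxxx ✓), payload 101001.
Byte 3: 0xAB = 10101011 (10xxxxxx ✓), payload 101011.
Concatenate: 1111101001101011 = 0xFA6B (16 bits → U+FA6B).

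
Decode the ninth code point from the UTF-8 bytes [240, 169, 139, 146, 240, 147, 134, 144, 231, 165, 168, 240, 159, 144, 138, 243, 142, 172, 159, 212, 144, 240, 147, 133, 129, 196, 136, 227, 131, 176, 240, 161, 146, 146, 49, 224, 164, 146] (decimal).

Offset 0: leading byte 0xF0 = 11110000 → 4-byte char #1 = F0 A9 8B 92.
Offset 4: leading byte 0xF0 = 11110000 → 4-byte char #2 = F0 93 86 90.
Offset 8: leading byte 0xE7 = 11100111 → 3-byte char #3 = E7 A5 A8.
Offset 11: leading byte 0xF0 = 11110000 → 4-byte char #4 = F0 9F 90 8A.
Offset 15: leading byte 0xF3 = 11110011 → 4-byte char #5 = F3 8E AC 9F.
Offset 19: leading byte 0xD4 = 11010100 → 2-byte char #6 = D4 90.
Offset 21: leading byte 0xF0 = 11110000 → 4-byte char #7 = F0 93 85 81.
Offset 25: leading byte 0xC4 = 11000100 → 2-byte char #8 = C4 88.
Offset 27: leading byte 0xE3 = 11100011 → 3-byte char #9 = E3 83 B0.
Leading byte 0xE3 = 11100011 matches 1110xxxx → 3-byte sequence.
Byte 1: 0xE3 = 11100011, payload 0011 (4 bits).
Byte 2: 0x83 = 10000011 (10xxxxxx ✓), payload 000011.
Byte 3: 0xB0 = 10110000 (10xxxxxx ✓), payload 110000.
Concatenate: 0011000011110000 = 0x30F0 (16 bits → U+30F0).

U+30F0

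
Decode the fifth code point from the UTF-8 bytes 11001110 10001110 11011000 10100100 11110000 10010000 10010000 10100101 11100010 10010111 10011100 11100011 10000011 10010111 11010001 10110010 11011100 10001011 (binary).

Offset 0: leading byte 0xCE = 11001110 → 2-byte char #1 = CE 8E.
Offset 2: leading byte 0xD8 = 11011000 → 2-byte char #2 = D8 A4.
Offset 4: leading byte 0xF0 = 11110000 → 4-byte char #3 = F0 90 90 A5.
Offset 8: leading byte 0xE2 = 11100010 → 3-byte char #4 = E2 97 9C.
Offset 11: leading byte 0xE3 = 11100011 → 3-byte char #5 = E3 83 97.
Leading byte 0xE3 = 11100011 matches 1110xxxx → 3-byte sequence.
Byte 1: 0xE3 = 11100011, payload 0011 (4 bits).
Byte 2: 0x83 = 10000011 (10xxxxxx ✓), payload 000011.
Byte 3: 0x97 = 10010111 (10xxxxxx ✓), payload 010111.
Concatenate: 0011000011010111 = 0x30D7 (16 bits → U+30D7).

U+30D7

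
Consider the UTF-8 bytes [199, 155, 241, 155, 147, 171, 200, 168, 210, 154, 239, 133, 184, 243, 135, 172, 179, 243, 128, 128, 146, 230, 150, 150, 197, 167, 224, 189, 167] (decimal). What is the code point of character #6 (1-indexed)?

Offset 0: leading byte 0xC7 = 11000111 → 2-byte char #1 = C7 9B.
Offset 2: leading byte 0xF1 = 11110001 → 4-byte char #2 = F1 9B 93 AB.
Offset 6: leading byte 0xC8 = 11001000 → 2-byte char #3 = C8 A8.
Offset 8: leading byte 0xD2 = 11010010 → 2-byte char #4 = D2 9A.
Offset 10: leading byte 0xEF = 11101111 → 3-byte char #5 = EF 85 B8.
Offset 13: leading byte 0xF3 = 11110011 → 4-byte char #6 = F3 87 AC B3.
Leading byte 0xF3 = 11110011 matches 11110xxx → 4-byte sequence.
Byte 1: 0xF3 = 11110011, payload 011 (3 bits).
Byte 2: 0x87 = 10000111 (10xxxxxx ✓), payload 000111.
Byte 3: 0xAC = 10101100 (10xxxxxx ✓), payload 101100.
Byte 4: 0xB3 = 10110011 (10xxxxxx ✓), payload 110011.
Concatenate: 011000111101100110011 = 0xC7B33 (21 bits → U+C7B33).

U+C7B33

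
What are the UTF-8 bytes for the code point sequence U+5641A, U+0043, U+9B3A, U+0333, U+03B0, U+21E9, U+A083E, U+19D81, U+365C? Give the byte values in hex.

U+5641A: 4-byte form → F1 96 90 9A.
U+0043: 1-byte form → 43.
U+9B3A: 3-byte form → E9 AC BA.
U+0333: 2-byte form → CC B3.
U+03B0: 2-byte form → CE B0.
U+21E9: 3-byte form → E2 87 A9.
U+A083E: 4-byte form → F2 A0 A0 BE.
U+19D81: 4-byte form → F0 99 B6 81.
U+365C: 3-byte form → E3 99 9C.
Concatenated (26 bytes): F1 96 90 9A 43 E9 AC BA CC B3 CE B0 E2 87 A9 F2 A0 A0 BE F0 99 B6 81 E3 99 9C.

F1 96 90 9A 43 E9 AC BA CC B3 CE B0 E2 87 A9 F2 A0 A0 BE F0 99 B6 81 E3 99 9C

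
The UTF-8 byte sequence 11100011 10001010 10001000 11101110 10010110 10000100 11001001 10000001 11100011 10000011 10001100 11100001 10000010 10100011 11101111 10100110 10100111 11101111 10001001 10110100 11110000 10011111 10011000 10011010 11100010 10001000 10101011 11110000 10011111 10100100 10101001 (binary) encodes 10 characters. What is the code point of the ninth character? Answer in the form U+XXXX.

Offset 0: leading byte 0xE3 = 11100011 → 3-byte char #1 = E3 8A 88.
Offset 3: leading byte 0xEE = 11101110 → 3-byte char #2 = EE 96 84.
Offset 6: leading byte 0xC9 = 11001001 → 2-byte char #3 = C9 81.
Offset 8: leading byte 0xE3 = 11100011 → 3-byte char #4 = E3 83 8C.
Offset 11: leading byte 0xE1 = 11100001 → 3-byte char #5 = E1 82 A3.
Offset 14: leading byte 0xEF = 11101111 → 3-byte char #6 = EF A6 A7.
Offset 17: leading byte 0xEF = 11101111 → 3-byte char #7 = EF 89 B4.
Offset 20: leading byte 0xF0 = 11110000 → 4-byte char #8 = F0 9F 98 9A.
Offset 24: leading byte 0xE2 = 11100010 → 3-byte char #9 = E2 88 AB.
Leading byte 0xE2 = 11100010 matches 1110xxxx → 3-byte sequence.
Byte 1: 0xE2 = 11100010, payload 0010 (4 bits).
Byte 2: 0x88 = 10001000 (10xxxxxx ✓), payload 001000.
Byte 3: 0xAB = 10101011 (10xxxxxx ✓), payload 101011.
Concatenate: 0010001000101011 = 0x222B (16 bits → U+222B).

U+222B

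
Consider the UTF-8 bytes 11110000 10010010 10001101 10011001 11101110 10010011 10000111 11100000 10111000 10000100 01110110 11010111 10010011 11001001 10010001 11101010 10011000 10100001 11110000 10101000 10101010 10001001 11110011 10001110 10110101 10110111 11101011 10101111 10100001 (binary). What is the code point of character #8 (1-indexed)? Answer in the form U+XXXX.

U+28A89

Offset 0: leading byte 0xF0 = 11110000 → 4-byte char #1 = F0 92 8D 99.
Offset 4: leading byte 0xEE = 11101110 → 3-byte char #2 = EE 93 87.
Offset 7: leading byte 0xE0 = 11100000 → 3-byte char #3 = E0 B8 84.
Offset 10: leading byte 0x76 = 01110110 → 1-byte char #4 = 76.
Offset 11: leading byte 0xD7 = 11010111 → 2-byte char #5 = D7 93.
Offset 13: leading byte 0xC9 = 11001001 → 2-byte char #6 = C9 91.
Offset 15: leading byte 0xEA = 11101010 → 3-byte char #7 = EA 98 A1.
Offset 18: leading byte 0xF0 = 11110000 → 4-byte char #8 = F0 A8 AA 89.
Leading byte 0xF0 = 11110000 matches 11110xxx → 4-byte sequence.
Byte 1: 0xF0 = 11110000, payload 000 (3 bits).
Byte 2: 0xA8 = 10101000 (10xxxxxx ✓), payload 101000.
Byte 3: 0xAA = 10101010 (10xxxxxx ✓), payload 101010.
Byte 4: 0x89 = 10001001 (10xxxxxx ✓), payload 001001.
Concatenate: 000101000101010001001 = 0x28A89 (21 bits → U+28A89).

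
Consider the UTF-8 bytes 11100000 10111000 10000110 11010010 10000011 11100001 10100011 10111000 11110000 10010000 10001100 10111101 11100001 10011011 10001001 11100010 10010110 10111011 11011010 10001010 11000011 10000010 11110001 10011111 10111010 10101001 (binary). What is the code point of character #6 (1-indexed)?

Offset 0: leading byte 0xE0 = 11100000 → 3-byte char #1 = E0 B8 86.
Offset 3: leading byte 0xD2 = 11010010 → 2-byte char #2 = D2 83.
Offset 5: leading byte 0xE1 = 11100001 → 3-byte char #3 = E1 A3 B8.
Offset 8: leading byte 0xF0 = 11110000 → 4-byte char #4 = F0 90 8C BD.
Offset 12: leading byte 0xE1 = 11100001 → 3-byte char #5 = E1 9B 89.
Offset 15: leading byte 0xE2 = 11100010 → 3-byte char #6 = E2 96 BB.
Leading byte 0xE2 = 11100010 matches 1110xxxx → 3-byte sequence.
Byte 1: 0xE2 = 11100010, payload 0010 (4 bits).
Byte 2: 0x96 = 10010110 (10xxxxxx ✓), payload 010110.
Byte 3: 0xBB = 10111011 (10xxxxxx ✓), payload 111011.
Concatenate: 0010010110111011 = 0x25BB (16 bits → U+25BB).

U+25BB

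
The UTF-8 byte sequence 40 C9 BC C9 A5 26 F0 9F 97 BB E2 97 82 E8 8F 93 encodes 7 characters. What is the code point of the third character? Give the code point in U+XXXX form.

U+0265

Offset 0: leading byte 0x40 = 01000000 → 1-byte char #1 = 40.
Offset 1: leading byte 0xC9 = 11001001 → 2-byte char #2 = C9 BC.
Offset 3: leading byte 0xC9 = 11001001 → 2-byte char #3 = C9 A5.
Leading byte 0xC9 = 11001001 matches 110xxxxx → 2-byte sequence.
Byte 1: 0xC9 = 11001001, payload 01001 (5 bits).
Byte 2: 0xA5 = 10100101 (10xxxxxx ✓), payload 100101.
Concatenate: 01001100101 = 0x265 (11 bits → U+0265).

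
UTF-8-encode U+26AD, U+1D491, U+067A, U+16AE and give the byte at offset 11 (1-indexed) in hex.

1-indexed offset 11 is 0-indexed offset 10.
U+26AD → 3-byte form E2 9A AD at offsets 0–2.
U+1D491 → 4-byte form F0 9D 92 91 at offsets 3–6.
U+067A → 2-byte form D9 BA at offsets 7–8.
U+16AE → 3-byte form E1 9A AE at offsets 9–11.
Offset 10 falls in char 4's range; it's byte 2 of E1 9A AE = 0x9A.

0x9A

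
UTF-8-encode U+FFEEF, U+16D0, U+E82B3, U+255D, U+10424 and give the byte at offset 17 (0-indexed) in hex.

0xA4

U+FFEEF → 4-byte form F3 BF BB AF at offsets 0–3.
U+16D0 → 3-byte form E1 9B 90 at offsets 4–6.
U+E82B3 → 4-byte form F3 A8 8A B3 at offsets 7–10.
U+255D → 3-byte form E2 95 9D at offsets 11–13.
U+10424 → 4-byte form F0 90 90 A4 at offsets 14–17.
Offset 17 falls in char 5's range; it's byte 4 of F0 90 90 A4 = 0xA4.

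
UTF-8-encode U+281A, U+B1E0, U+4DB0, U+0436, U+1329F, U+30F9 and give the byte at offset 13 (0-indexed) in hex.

U+281A → 3-byte form E2 A0 9A at offsets 0–2.
U+B1E0 → 3-byte form EB 87 A0 at offsets 3–5.
U+4DB0 → 3-byte form E4 B6 B0 at offsets 6–8.
U+0436 → 2-byte form D0 B6 at offsets 9–10.
U+1329F → 4-byte form F0 93 8A 9F at offsets 11–14.
Offset 13 falls in char 5's range; it's byte 3 of F0 93 8A 9F = 0x8A.

0x8A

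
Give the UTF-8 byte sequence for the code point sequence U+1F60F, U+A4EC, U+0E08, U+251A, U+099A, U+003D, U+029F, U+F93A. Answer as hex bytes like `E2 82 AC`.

F0 9F 98 8F EA 93 AC E0 B8 88 E2 94 9A E0 A6 9A 3D CA 9F EF A4 BA

U+1F60F: 4-byte form → F0 9F 98 8F.
U+A4EC: 3-byte form → EA 93 AC.
U+0E08: 3-byte form → E0 B8 88.
U+251A: 3-byte form → E2 94 9A.
U+099A: 3-byte form → E0 A6 9A.
U+003D: 1-byte form → 3D.
U+029F: 2-byte form → CA 9F.
U+F93A: 3-byte form → EF A4 BA.
Concatenated (22 bytes): F0 9F 98 8F EA 93 AC E0 B8 88 E2 94 9A E0 A6 9A 3D CA 9F EF A4 BA.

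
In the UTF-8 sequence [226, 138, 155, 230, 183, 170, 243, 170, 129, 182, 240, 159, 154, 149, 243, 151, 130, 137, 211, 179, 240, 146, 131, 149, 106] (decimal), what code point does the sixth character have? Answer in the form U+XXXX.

U+04F3

Offset 0: leading byte 0xE2 = 11100010 → 3-byte char #1 = E2 8A 9B.
Offset 3: leading byte 0xE6 = 11100110 → 3-byte char #2 = E6 B7 AA.
Offset 6: leading byte 0xF3 = 11110011 → 4-byte char #3 = F3 AA 81 B6.
Offset 10: leading byte 0xF0 = 11110000 → 4-byte char #4 = F0 9F 9A 95.
Offset 14: leading byte 0xF3 = 11110011 → 4-byte char #5 = F3 97 82 89.
Offset 18: leading byte 0xD3 = 11010011 → 2-byte char #6 = D3 B3.
Leading byte 0xD3 = 11010011 matches 110xxxxx → 2-byte sequence.
Byte 1: 0xD3 = 11010011, payload 10011 (5 bits).
Byte 2: 0xB3 = 10110011 (10xxxxxx ✓), payload 110011.
Concatenate: 10011110011 = 0x4F3 (11 bits → U+04F3).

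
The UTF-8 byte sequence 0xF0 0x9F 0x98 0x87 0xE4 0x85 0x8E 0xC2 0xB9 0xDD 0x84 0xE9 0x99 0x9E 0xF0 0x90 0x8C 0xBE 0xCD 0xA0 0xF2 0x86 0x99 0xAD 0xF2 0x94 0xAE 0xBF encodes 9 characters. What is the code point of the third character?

Offset 0: leading byte 0xF0 = 11110000 → 4-byte char #1 = F0 9F 98 87.
Offset 4: leading byte 0xE4 = 11100100 → 3-byte char #2 = E4 85 8E.
Offset 7: leading byte 0xC2 = 11000010 → 2-byte char #3 = C2 B9.
Leading byte 0xC2 = 11000010 matches 110xxxxx → 2-byte sequence.
Byte 1: 0xC2 = 11000010, payload 00010 (5 bits).
Byte 2: 0xB9 = 10111001 (10xxxxxx ✓), payload 111001.
Concatenate: 00010111001 = 0xB9 (11 bits → U+00B9).

U+00B9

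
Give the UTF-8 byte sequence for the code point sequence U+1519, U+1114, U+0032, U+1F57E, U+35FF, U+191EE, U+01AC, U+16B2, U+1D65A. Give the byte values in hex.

U+1519: 3-byte form → E1 94 99.
U+1114: 3-byte form → E1 84 94.
U+0032: 1-byte form → 32.
U+1F57E: 4-byte form → F0 9F 95 BE.
U+35FF: 3-byte form → E3 97 BF.
U+191EE: 4-byte form → F0 99 87 AE.
U+01AC: 2-byte form → C6 AC.
U+16B2: 3-byte form → E1 9A B2.
U+1D65A: 4-byte form → F0 9D 99 9A.
Concatenated (27 bytes): E1 94 99 E1 84 94 32 F0 9F 95 BE E3 97 BF F0 99 87 AE C6 AC E1 9A B2 F0 9D 99 9A.

E1 94 99 E1 84 94 32 F0 9F 95 BE E3 97 BF F0 99 87 AE C6 AC E1 9A B2 F0 9D 99 9A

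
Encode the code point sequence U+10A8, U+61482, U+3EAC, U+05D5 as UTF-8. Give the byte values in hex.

U+10A8: 3-byte form → E1 82 A8.
U+61482: 4-byte form → F1 A1 92 82.
U+3EAC: 3-byte form → E3 BA AC.
U+05D5: 2-byte form → D7 95.
Concatenated (12 bytes): E1 82 A8 F1 A1 92 82 E3 BA AC D7 95.

E1 82 A8 F1 A1 92 82 E3 BA AC D7 95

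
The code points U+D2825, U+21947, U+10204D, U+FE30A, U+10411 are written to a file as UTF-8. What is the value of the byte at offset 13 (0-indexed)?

0xBE

U+D2825 → 4-byte form F3 92 A0 A5 at offsets 0–3.
U+21947 → 4-byte form F0 A1 A5 87 at offsets 4–7.
U+10204D → 4-byte form F4 82 81 8D at offsets 8–11.
U+FE30A → 4-byte form F3 BE 8C 8A at offsets 12–15.
Offset 13 falls in char 4's range; it's byte 2 of F3 BE 8C 8A = 0xBE.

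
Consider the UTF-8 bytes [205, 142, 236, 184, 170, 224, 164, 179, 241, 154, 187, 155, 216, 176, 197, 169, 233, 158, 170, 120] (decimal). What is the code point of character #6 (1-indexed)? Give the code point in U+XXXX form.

Offset 0: leading byte 0xCD = 11001101 → 2-byte char #1 = CD 8E.
Offset 2: leading byte 0xEC = 11101100 → 3-byte char #2 = EC B8 AA.
Offset 5: leading byte 0xE0 = 11100000 → 3-byte char #3 = E0 A4 B3.
Offset 8: leading byte 0xF1 = 11110001 → 4-byte char #4 = F1 9A BB 9B.
Offset 12: leading byte 0xD8 = 11011000 → 2-byte char #5 = D8 B0.
Offset 14: leading byte 0xC5 = 11000101 → 2-byte char #6 = C5 A9.
Leading byte 0xC5 = 11000101 matches 110xxxxx → 2-byte sequence.
Byte 1: 0xC5 = 11000101, payload 00101 (5 bits).
Byte 2: 0xA9 = 10101001 (10xxxxxx ✓), payload 101001.
Concatenate: 00101101001 = 0x169 (11 bits → U+0169).

U+0169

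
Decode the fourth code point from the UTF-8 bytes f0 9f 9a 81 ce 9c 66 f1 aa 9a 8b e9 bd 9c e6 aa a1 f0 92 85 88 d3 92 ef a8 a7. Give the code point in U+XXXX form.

U+6A68B

Offset 0: leading byte 0xF0 = 11110000 → 4-byte char #1 = F0 9F 9A 81.
Offset 4: leading byte 0xCE = 11001110 → 2-byte char #2 = CE 9C.
Offset 6: leading byte 0x66 = 01100110 → 1-byte char #3 = 66.
Offset 7: leading byte 0xF1 = 11110001 → 4-byte char #4 = F1 AA 9A 8B.
Leading byte 0xF1 = 11110001 matches 11110xxx → 4-byte sequence.
Byte 1: 0xF1 = 11110001, payload 001 (3 bits).
Byte 2: 0xAA = 10101010 (10xxxxxx ✓), payload 101010.
Byte 3: 0x9A = 10011010 (10xxxxxx ✓), payload 011010.
Byte 4: 0x8B = 10001011 (10xxxxxx ✓), payload 001011.
Concatenate: 001101010011010001011 = 0x6A68B (21 bits → U+6A68B).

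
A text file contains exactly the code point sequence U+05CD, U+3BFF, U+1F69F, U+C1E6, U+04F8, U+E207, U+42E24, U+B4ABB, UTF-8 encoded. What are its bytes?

U+05CD: 2-byte form → D7 8D.
U+3BFF: 3-byte form → E3 AF BF.
U+1F69F: 4-byte form → F0 9F 9A 9F.
U+C1E6: 3-byte form → EC 87 A6.
U+04F8: 2-byte form → D3 B8.
U+E207: 3-byte form → EE 88 87.
U+42E24: 4-byte form → F1 82 B8 A4.
U+B4ABB: 4-byte form → F2 B4 AA BB.
Concatenated (25 bytes): D7 8D E3 AF BF F0 9F 9A 9F EC 87 A6 D3 B8 EE 88 87 F1 82 B8 A4 F2 B4 AA BB.

D7 8D E3 AF BF F0 9F 9A 9F EC 87 A6 D3 B8 EE 88 87 F1 82 B8 A4 F2 B4 AA BB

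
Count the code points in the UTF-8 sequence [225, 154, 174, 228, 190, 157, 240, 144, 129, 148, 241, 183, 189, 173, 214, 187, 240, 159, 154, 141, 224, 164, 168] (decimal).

Byte at offset 0: 0xE1 = 11100001 → 3-byte char (#1). Advance 3.
Byte at offset 3: 0xE4 = 11100100 → 3-byte char (#2). Advance 3.
Byte at offset 6: 0xF0 = 11110000 → 4-byte char (#3). Advance 4.
Byte at offset 10: 0xF1 = 11110001 → 4-byte char (#4). Advance 4.
Byte at offset 14: 0xD6 = 11010110 → 2-byte char (#5). Advance 2.
Byte at offset 16: 0xF0 = 11110000 → 4-byte char (#6). Advance 4.
Byte at offset 20: 0xE0 = 11100000 → 3-byte char (#7). Advance 3.
Reached end at offset 23 after 7 code points.

7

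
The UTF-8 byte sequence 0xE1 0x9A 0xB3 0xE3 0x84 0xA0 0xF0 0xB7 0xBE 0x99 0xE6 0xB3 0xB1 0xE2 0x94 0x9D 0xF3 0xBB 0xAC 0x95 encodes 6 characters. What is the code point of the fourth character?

U+6CF1

Offset 0: leading byte 0xE1 = 11100001 → 3-byte char #1 = E1 9A B3.
Offset 3: leading byte 0xE3 = 11100011 → 3-byte char #2 = E3 84 A0.
Offset 6: leading byte 0xF0 = 11110000 → 4-byte char #3 = F0 B7 BE 99.
Offset 10: leading byte 0xE6 = 11100110 → 3-byte char #4 = E6 B3 B1.
Leading byte 0xE6 = 11100110 matches 1110xxxx → 3-byte sequence.
Byte 1: 0xE6 = 11100110, payload 0110 (4 bits).
Byte 2: 0xB3 = 10110011 (10xxxxxx ✓), payload 110011.
Byte 3: 0xB1 = 10110001 (10xxxxxx ✓), payload 110001.
Concatenate: 0110110011110001 = 0x6CF1 (16 bits → U+6CF1).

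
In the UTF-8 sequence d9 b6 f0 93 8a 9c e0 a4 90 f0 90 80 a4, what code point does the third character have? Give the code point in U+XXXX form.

U+0910

Offset 0: leading byte 0xD9 = 11011001 → 2-byte char #1 = D9 B6.
Offset 2: leading byte 0xF0 = 11110000 → 4-byte char #2 = F0 93 8A 9C.
Offset 6: leading byte 0xE0 = 11100000 → 3-byte char #3 = E0 A4 90.
Leading byte 0xE0 = 11100000 matches 1110xxxx → 3-byte sequence.
Byte 1: 0xE0 = 11100000, payload 0000 (4 bits).
Byte 2: 0xA4 = 10100100 (10xxxxxx ✓), payload 100100.
Byte 3: 0x90 = 10010000 (10xxxxxx ✓), payload 010000.
Concatenate: 0000100100010000 = 0x910 (16 bits → U+0910).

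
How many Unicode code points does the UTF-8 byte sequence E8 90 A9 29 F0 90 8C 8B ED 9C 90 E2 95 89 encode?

Byte at offset 0: 0xE8 = 11101000 → 3-byte char (#1). Advance 3.
Byte at offset 3: 0x29 = 00101001 → 1-byte char (#2). Advance 1.
Byte at offset 4: 0xF0 = 11110000 → 4-byte char (#3). Advance 4.
Byte at offset 8: 0xED = 11101101 → 3-byte char (#4). Advance 3.
Byte at offset 11: 0xE2 = 11100010 → 3-byte char (#5). Advance 3.
Reached end at offset 14 after 5 code points.

5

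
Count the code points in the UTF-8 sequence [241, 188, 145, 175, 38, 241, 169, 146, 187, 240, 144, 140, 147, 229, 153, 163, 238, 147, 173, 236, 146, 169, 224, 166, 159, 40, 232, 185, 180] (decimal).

Byte at offset 0: 0xF1 = 11110001 → 4-byte char (#1). Advance 4.
Byte at offset 4: 0x26 = 00100110 → 1-byte char (#2). Advance 1.
Byte at offset 5: 0xF1 = 11110001 → 4-byte char (#3). Advance 4.
Byte at offset 9: 0xF0 = 11110000 → 4-byte char (#4). Advance 4.
Byte at offset 13: 0xE5 = 11100101 → 3-byte char (#5). Advance 3.
Byte at offset 16: 0xEE = 11101110 → 3-byte char (#6). Advance 3.
Byte at offset 19: 0xEC = 11101100 → 3-byte char (#7). Advance 3.
Byte at offset 22: 0xE0 = 11100000 → 3-byte char (#8). Advance 3.
Byte at offset 25: 0x28 = 00101000 → 1-byte char (#9). Advance 1.
Byte at offset 26: 0xE8 = 11101000 → 3-byte char (#10). Advance 3.
Reached end at offset 29 after 10 code points.

10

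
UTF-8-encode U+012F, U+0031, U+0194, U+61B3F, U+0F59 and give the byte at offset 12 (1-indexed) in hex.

1-indexed offset 12 is 0-indexed offset 11.
U+012F → 2-byte form C4 AF at offsets 0–1.
U+0031 → 1-byte form 31 at offsets 2–2.
U+0194 → 2-byte form C6 94 at offsets 3–4.
U+61B3F → 4-byte form F1 A1 AC BF at offsets 5–8.
U+0F59 → 3-byte form E0 BD 99 at offsets 9–11.
Offset 11 falls in char 5's range; it's byte 3 of E0 BD 99 = 0x99.

0x99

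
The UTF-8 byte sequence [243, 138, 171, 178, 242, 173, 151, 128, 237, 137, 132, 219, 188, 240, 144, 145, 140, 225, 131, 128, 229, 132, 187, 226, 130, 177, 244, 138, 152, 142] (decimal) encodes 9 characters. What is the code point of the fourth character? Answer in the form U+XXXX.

Offset 0: leading byte 0xF3 = 11110011 → 4-byte char #1 = F3 8A AB B2.
Offset 4: leading byte 0xF2 = 11110010 → 4-byte char #2 = F2 AD 97 80.
Offset 8: leading byte 0xED = 11101101 → 3-byte char #3 = ED 89 84.
Offset 11: leading byte 0xDB = 11011011 → 2-byte char #4 = DB BC.
Leading byte 0xDB = 11011011 matches 110xxxxx → 2-byte sequence.
Byte 1: 0xDB = 11011011, payload 11011 (5 bits).
Byte 2: 0xBC = 10111100 (10xxxxxx ✓), payload 111100.
Concatenate: 11011111100 = 0x6FC (11 bits → U+06FC).

U+06FC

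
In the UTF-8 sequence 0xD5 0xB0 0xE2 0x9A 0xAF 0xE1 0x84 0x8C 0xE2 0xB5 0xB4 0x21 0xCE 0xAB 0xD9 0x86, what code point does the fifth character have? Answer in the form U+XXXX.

U+0021

Offset 0: leading byte 0xD5 = 11010101 → 2-byte char #1 = D5 B0.
Offset 2: leading byte 0xE2 = 11100010 → 3-byte char #2 = E2 9A AF.
Offset 5: leading byte 0xE1 = 11100001 → 3-byte char #3 = E1 84 8C.
Offset 8: leading byte 0xE2 = 11100010 → 3-byte char #4 = E2 B5 B4.
Offset 11: leading byte 0x21 = 00100001 → 1-byte char #5 = 21.
Leading byte 0x21 = 00100001 matches 0xxxxxxx → 1-byte sequence.
Byte 1: 0x21 = 00100001, payload 0100001 (7 bits).
Concatenate: 0100001 = 0x21 (7 bits → U+0021).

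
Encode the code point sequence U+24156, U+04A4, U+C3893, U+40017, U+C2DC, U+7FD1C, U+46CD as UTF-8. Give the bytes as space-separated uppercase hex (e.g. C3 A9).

U+24156: 4-byte form → F0 A4 85 96.
U+04A4: 2-byte form → D2 A4.
U+C3893: 4-byte form → F3 83 A2 93.
U+40017: 4-byte form → F1 80 80 97.
U+C2DC: 3-byte form → EC 8B 9C.
U+7FD1C: 4-byte form → F1 BF B4 9C.
U+46CD: 3-byte form → E4 9B 8D.
Concatenated (24 bytes): F0 A4 85 96 D2 A4 F3 83 A2 93 F1 80 80 97 EC 8B 9C F1 BF B4 9C E4 9B 8D.

F0 A4 85 96 D2 A4 F3 83 A2 93 F1 80 80 97 EC 8B 9C F1 BF B4 9C E4 9B 8D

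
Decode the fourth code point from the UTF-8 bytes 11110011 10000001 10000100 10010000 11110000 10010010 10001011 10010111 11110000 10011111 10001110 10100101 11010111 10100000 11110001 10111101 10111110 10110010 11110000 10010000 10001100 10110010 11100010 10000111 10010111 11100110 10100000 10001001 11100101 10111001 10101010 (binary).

Offset 0: leading byte 0xF3 = 11110011 → 4-byte char #1 = F3 81 84 90.
Offset 4: leading byte 0xF0 = 11110000 → 4-byte char #2 = F0 92 8B 97.
Offset 8: leading byte 0xF0 = 11110000 → 4-byte char #3 = F0 9F 8E A5.
Offset 12: leading byte 0xD7 = 11010111 → 2-byte char #4 = D7 A0.
Leading byte 0xD7 = 11010111 matches 110xxxxx → 2-byte sequence.
Byte 1: 0xD7 = 11010111, payload 10111 (5 bits).
Byte 2: 0xA0 = 10100000 (10xxxxxx ✓), payload 100000.
Concatenate: 10111100000 = 0x5E0 (11 bits → U+05E0).

U+05E0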